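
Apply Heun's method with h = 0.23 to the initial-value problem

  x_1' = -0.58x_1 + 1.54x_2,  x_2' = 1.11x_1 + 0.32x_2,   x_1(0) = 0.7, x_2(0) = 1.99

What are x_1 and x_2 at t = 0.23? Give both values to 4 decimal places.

1.3283, 2.4052

Heun on (x_1,x_2): k1 = f(t_n, state_n); k2 = f(t_n + h, state_n + h·k1); state_{n+1} = state_n + (h/2)·(k1 + k2).
0.000000: (0.700000, 1.990000)
  k1 = (2.658600, 1.413800)
  predictor → (1.311478, 2.315174)
  k2 = (2.804711, 2.196596)
  → (1.328281, 2.405196)
(x_1(0.23), x_2(0.23)) ≈ (1.3283, 2.4052)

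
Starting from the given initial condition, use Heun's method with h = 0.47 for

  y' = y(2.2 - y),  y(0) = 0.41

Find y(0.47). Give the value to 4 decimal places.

0.8388

Heun: k1 = f(x_n, y_n); k2 = f(x_n + h, y_n + h·k1); y_{n+1} = y_n + (h/2)·(k1 + k2).
x=0.000000, y=0.410000:
  k1 = f(0.000000, 0.410000) = 0.733900
  k2 = f(0.470000, 0.754933) = 1.090929
  y ← 0.410000 + (0.47/2)·(0.733900 + 1.090929) = 0.838835
y(0.47) ≈ 0.8388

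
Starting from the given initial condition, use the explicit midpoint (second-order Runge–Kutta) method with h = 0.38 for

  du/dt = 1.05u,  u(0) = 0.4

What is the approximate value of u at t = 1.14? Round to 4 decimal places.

Midpoint: k1 = f(t_n, u_n); k2 = f(t_n + h/2, u_n + (h/2)·k1); u_{n+1} = u_n + h·k2.
t=0.000000, u=0.400000:
  k1 = f(0.000000, 0.400000) = 0.420000
  k2 = f(0.190000, 0.479800) = 0.503790
  u ← 0.400000 + 0.38·0.503790 = 0.591440
t=0.380000, u=0.591440:
  k1 = f(0.380000, 0.591440) = 0.621012
  k2 = f(0.570000, 0.709433) = 0.744904
  u ← 0.591440 + 0.38·0.744904 = 0.874504
t=0.760000, u=0.874504:
  k1 = f(0.760000, 0.874504) = 0.918229
  k2 = f(0.950000, 1.048967) = 1.101416
  u ← 0.874504 + 0.38·1.101416 = 1.293042
u(1.14) ≈ 1.2930

1.2930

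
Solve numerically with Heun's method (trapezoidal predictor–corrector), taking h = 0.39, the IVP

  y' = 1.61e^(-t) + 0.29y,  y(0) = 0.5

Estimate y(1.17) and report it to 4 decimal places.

Heun: k1 = f(t_n, y_n); k2 = f(t_n + h, y_n + h·k1); y_{n+1} = y_n + (h/2)·(k1 + k2).
t=0.000000, y=0.500000:
  k1 = f(0.000000, 0.500000) = 1.755000
  k2 = f(0.390000, 1.184450) = 1.433552
  y ← 0.500000 + (0.39/2)·(1.755000 + 1.433552) = 1.121768
t=0.390000, y=1.121768:
  k1 = f(0.390000, 1.121768) = 1.415374
  k2 = f(0.780000, 1.673764) = 1.223425
  y ← 1.121768 + (0.39/2)·(1.415374 + 1.223425) = 1.636334
t=0.780000, y=1.636334:
  k1 = f(0.780000, 1.636334) = 1.212570
  k2 = f(1.170000, 2.109236) = 1.111369
  y ← 1.636334 + (0.39/2)·(1.212570 + 1.111369) = 2.089502
y(1.17) ≈ 2.0895

2.0895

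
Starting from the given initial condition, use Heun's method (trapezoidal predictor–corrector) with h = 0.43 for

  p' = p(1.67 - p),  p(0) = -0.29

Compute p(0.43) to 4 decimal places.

-0.6655

Heun: k1 = f(t_n, p_n); k2 = f(t_n + h, p_n + h·k1); p_{n+1} = p_n + (h/2)·(k1 + k2).
t=0.000000, p=-0.290000:
  k1 = f(0.000000, -0.290000) = -0.568400
  k2 = f(0.430000, -0.534412) = -1.178064
  p ← -0.290000 + (0.43/2)·(-0.568400 + (-1.178064)) = -0.665490
p(0.43) ≈ -0.6655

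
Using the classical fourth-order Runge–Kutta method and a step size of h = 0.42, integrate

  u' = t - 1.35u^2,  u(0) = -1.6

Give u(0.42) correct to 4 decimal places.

RK4: k1 = f(t_n, u_n); k2 = f(t_n + h/2, u_n + (h/2)·k1); k3 = f(t_n + h/2, u_n + (h/2)·k2); k4 = f(t_n + h, u_n + h·k3); u_{n+1} = u_n + (h/6)·(k1 + 2k2 + 2k3 + k4).
t=0.000000, u=-1.600000:
  k1 = f(0.000000, -1.600000) = -3.456000
  k2 = f(0.210000, -2.325760) = -7.092365
  k3 = f(0.210000, -3.089397) = -12.674902
  k4 = f(0.420000, -6.923459) = -64.291285
  u ← -1.600000 + (0.42/6)·(k1 + 2k2 + 2k3 + k4) = -9.109727
u(0.42) ≈ -9.1097

-9.1097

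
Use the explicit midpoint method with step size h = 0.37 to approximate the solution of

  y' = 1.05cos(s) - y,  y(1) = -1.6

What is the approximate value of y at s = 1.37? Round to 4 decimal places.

-1.0102

Midpoint: k1 = f(s_n, y_n); k2 = f(s_n + h/2, y_n + (h/2)·k1); y_{n+1} = y_n + h·k2.
s=1.000000, y=-1.600000:
  k1 = f(1.000000, -1.600000) = 2.167317
  k2 = f(1.185000, -1.199046) = 1.594158
  y ← -1.600000 + 0.37·1.594158 = -1.010161
y(1.37) ≈ -1.0102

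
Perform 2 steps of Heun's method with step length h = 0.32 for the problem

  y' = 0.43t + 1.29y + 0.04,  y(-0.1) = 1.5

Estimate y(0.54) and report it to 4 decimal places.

3.4712

Heun: k1 = f(t_n, y_n); k2 = f(t_n + h, y_n + h·k1); y_{n+1} = y_n + (h/2)·(k1 + k2).
t=-0.100000, y=1.500000:
  k1 = f(-0.100000, 1.500000) = 1.932000
  k2 = f(0.220000, 2.118240) = 2.867130
  y ← 1.500000 + (0.32/2)·(1.932000 + 2.867130) = 2.267861
t=0.220000, y=2.267861:
  k1 = f(0.220000, 2.267861) = 3.060140
  k2 = f(0.540000, 3.247106) = 4.460966
  y ← 2.267861 + (0.32/2)·(3.060140 + 4.460966) = 3.471238
y(0.54) ≈ 3.4712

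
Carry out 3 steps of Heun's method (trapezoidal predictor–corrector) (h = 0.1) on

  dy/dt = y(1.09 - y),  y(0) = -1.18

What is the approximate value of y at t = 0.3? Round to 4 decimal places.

-2.7458

Heun: k1 = f(t_n, y_n); k2 = f(t_n + h, y_n + h·k1); y_{n+1} = y_n + (h/2)·(k1 + k2).
t=0.000000, y=-1.180000:
  k1 = f(0.000000, -1.180000) = -2.678600
  k2 = f(0.100000, -1.447860) = -3.674466
  y ← -1.180000 + (0.1/2)·(-2.678600 + (-3.674466)) = -1.497653
t=0.100000, y=-1.497653:
  k1 = f(0.100000, -1.497653) = -3.875407
  k2 = f(0.200000, -1.885194) = -5.608818
  y ← -1.497653 + (0.1/2)·(-3.875407 + (-5.608818)) = -1.971865
t=0.200000, y=-1.971865:
  k1 = f(0.200000, -1.971865) = -6.037582
  k2 = f(0.300000, -2.575623) = -9.441262
  y ← -1.971865 + (0.1/2)·(-6.037582 + (-9.441262)) = -2.745807
y(0.3) ≈ -2.7458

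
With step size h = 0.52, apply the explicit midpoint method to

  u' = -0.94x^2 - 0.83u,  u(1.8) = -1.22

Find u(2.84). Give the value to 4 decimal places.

Midpoint: k1 = f(x_n, u_n); k2 = f(x_n + h/2, u_n + (h/2)·k1); u_{n+1} = u_n + h·k2.
x=1.800000, u=-1.220000:
  k1 = f(1.800000, -1.220000) = -2.033000
  k2 = f(2.060000, -1.748580) = -2.537663
  u ← -1.220000 + 0.52·(-2.537663) = -2.539585
x=2.320000, u=-2.539585:
  k1 = f(2.320000, -2.539585) = -2.951601
  k2 = f(2.580000, -3.307001) = -3.512205
  u ← -2.539585 + 0.52·(-3.512205) = -4.365931
u(2.84) ≈ -4.3659

-4.3659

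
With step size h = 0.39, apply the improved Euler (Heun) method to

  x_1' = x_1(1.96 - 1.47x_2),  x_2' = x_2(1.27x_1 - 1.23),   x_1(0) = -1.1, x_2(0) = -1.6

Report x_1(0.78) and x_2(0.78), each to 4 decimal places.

Heun on (x_1,x_2): k1 = f(s_n, state_n); k2 = f(s_n + h, state_n + h·k1); state_{n+1} = state_n + (h/2)·(k1 + k2).
0.000000: (-1.100000, -1.600000)
  k1 = (-4.743200, 4.203200)
  predictor → (-2.949848, 0.039248)
  k2 = (-5.611512, -0.195310)
  → (-3.119169, -0.818461)
0.390000: (-3.119169, -0.818461)
  k1 = (-9.866363, 4.248915)
  predictor → (-6.967050, 0.838616)
  k2 = (-5.066684, -8.451696)
  → (-6.031113, -1.638004)
(x_1(0.78), x_2(0.78)) ≈ (-6.0311, -1.6380)

-6.0311, -1.6380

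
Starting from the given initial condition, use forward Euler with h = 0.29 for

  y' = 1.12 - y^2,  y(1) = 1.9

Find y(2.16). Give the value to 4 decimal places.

Euler: y_{n+1} = y_n + h·f(t_n, y_n).
t=1.000000, y=1.900000: f=-2.490000 → y ← 1.900000 + 0.29·(-2.490000) = 1.177900
t=1.290000, y=1.177900: f=-0.267448 → y ← 1.177900 + 0.29·(-0.267448) = 1.100340
t=1.580000, y=1.100340: f=-0.090748 → y ← 1.100340 + 0.29·(-0.090748) = 1.074023
t=1.870000, y=1.074023: f=-0.033525 → y ← 1.074023 + 0.29·(-0.033525) = 1.064301
y(2.16) ≈ 1.0643

1.0643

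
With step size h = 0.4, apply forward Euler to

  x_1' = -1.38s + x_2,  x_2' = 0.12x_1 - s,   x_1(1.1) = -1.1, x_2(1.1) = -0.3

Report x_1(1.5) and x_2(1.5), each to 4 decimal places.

-1.8272, -0.7928

Euler on (x_1,x_2): x_1_{n+1} = x_1_n + h·x_1', x_2_{n+1} = x_2_n + h·x_2'.
1.100000: (-1.100000, -0.300000); f=(-1.818000, -1.232000) → (-1.827200, -0.792800)
(x_1(1.5), x_2(1.5)) ≈ (-1.8272, -0.7928)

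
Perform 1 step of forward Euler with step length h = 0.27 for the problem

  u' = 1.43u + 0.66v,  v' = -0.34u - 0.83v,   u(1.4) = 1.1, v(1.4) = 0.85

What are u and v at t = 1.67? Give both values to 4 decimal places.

1.6762, 0.5585

Euler on (u,v): u_{n+1} = u_n + h·u', v_{n+1} = v_n + h·v'.
1.400000: (1.100000, 0.850000); f=(2.134000, -1.079500) → (1.676180, 0.558535)
(u(1.67), v(1.67)) ≈ (1.6762, 0.5585)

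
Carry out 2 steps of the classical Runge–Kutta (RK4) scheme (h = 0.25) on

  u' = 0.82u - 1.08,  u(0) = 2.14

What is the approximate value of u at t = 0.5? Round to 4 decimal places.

RK4: k1 = f(t_n, u_n); k2 = f(t_n + h/2, u_n + (h/2)·k1); k3 = f(t_n + h/2, u_n + (h/2)·k2); k4 = f(t_n + h, u_n + h·k3); u_{n+1} = u_n + (h/6)·(k1 + 2k2 + 2k3 + k4).
t=0.000000, u=2.140000:
  k1 = f(0.000000, 2.140000) = 0.674800
  k2 = f(0.125000, 2.224350) = 0.743967
  k3 = f(0.125000, 2.232996) = 0.751057
  k4 = f(0.250000, 2.327764) = 0.828767
  u ← 2.140000 + (0.25/6)·(k1 + 2k2 + 2k3 + k4) = 2.327234
t=0.250000, u=2.327234:
  k1 = f(0.250000, 2.327234) = 0.828332
  k2 = f(0.375000, 2.430775) = 0.913236
  k3 = f(0.375000, 2.441388) = 0.921938
  k4 = f(0.500000, 2.557719) = 1.017329
  u ← 2.327234 + (0.25/6)·(k1 + 2k2 + 2k3 + k4) = 2.557068
u(0.5) ≈ 2.5571

2.5571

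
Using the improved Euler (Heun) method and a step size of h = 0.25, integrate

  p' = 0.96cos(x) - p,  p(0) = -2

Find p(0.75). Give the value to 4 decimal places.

-0.5106

Heun: k1 = f(x_n, p_n); k2 = f(x_n + h, p_n + h·k1); p_{n+1} = p_n + (h/2)·(k1 + k2).
x=0.000000, p=-2.000000:
  k1 = f(0.000000, -2.000000) = 2.960000
  k2 = f(0.250000, -1.260000) = 2.190156
  p ← -2.000000 + (0.25/2)·(2.960000 + 2.190156) = -1.356231
x=0.250000, p=-1.356231:
  k1 = f(0.250000, -1.356231) = 2.286386
  k2 = f(0.500000, -0.784634) = 1.627113
  p ← -1.356231 + (0.25/2)·(2.286386 + 1.627113) = -0.867043
x=0.500000, p=-0.867043:
  k1 = f(0.500000, -0.867043) = 1.709522
  k2 = f(0.750000, -0.439662) = 1.142084
  p ← -0.867043 + (0.25/2)·(1.709522 + 1.142084) = -0.510592
p(0.75) ≈ -0.5106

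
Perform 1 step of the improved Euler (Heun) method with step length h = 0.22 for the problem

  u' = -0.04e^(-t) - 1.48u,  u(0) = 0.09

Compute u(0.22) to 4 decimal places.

Heun: k1 = f(t_n, u_n); k2 = f(t_n + h, u_n + h·k1); u_{n+1} = u_n + (h/2)·(k1 + k2).
t=0.000000, u=0.090000:
  k1 = f(0.000000, 0.090000) = -0.173200
  k2 = f(0.220000, 0.051896) = -0.108907
  u ← 0.090000 + (0.22/2)·(-0.173200 + (-0.108907)) = 0.058968
u(0.22) ≈ 0.0590

0.0590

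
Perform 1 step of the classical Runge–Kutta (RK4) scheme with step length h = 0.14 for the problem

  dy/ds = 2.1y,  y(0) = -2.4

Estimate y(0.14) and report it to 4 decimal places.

RK4: k1 = f(s_n, y_n); k2 = f(s_n + h/2, y_n + (h/2)·k1); k3 = f(s_n + h/2, y_n + (h/2)·k2); k4 = f(s_n + h, y_n + h·k3); y_{n+1} = y_n + (h/6)·(k1 + 2k2 + 2k3 + k4).
s=0.000000, y=-2.400000:
  k1 = f(0.000000, -2.400000) = -5.040000
  k2 = f(0.070000, -2.752800) = -5.780880
  k3 = f(0.070000, -2.804662) = -5.889789
  k4 = f(0.140000, -3.224571) = -6.771598
  y ← -2.400000 + (0.14/6)·(k1 + 2k2 + 2k3 + k4) = -3.220235
y(0.14) ≈ -3.2202

-3.2202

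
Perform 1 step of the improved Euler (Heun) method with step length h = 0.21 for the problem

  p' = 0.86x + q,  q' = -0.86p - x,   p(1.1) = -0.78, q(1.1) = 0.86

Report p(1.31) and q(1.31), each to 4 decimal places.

Heun on (p,q): k1 = f(x_n, state_n); k2 = f(x_n + h, state_n + h·k1); state_{n+1} = state_n + (h/2)·(k1 + k2).
1.100000: (-0.780000, 0.860000)
  k1 = (1.806000, -0.429200)
  predictor → (-0.400740, 0.769868)
  k2 = (1.896468, -0.965364)
  → (-0.391241, 0.713571)
(p(1.31), q(1.31)) ≈ (-0.3912, 0.7136)

-0.3912, 0.7136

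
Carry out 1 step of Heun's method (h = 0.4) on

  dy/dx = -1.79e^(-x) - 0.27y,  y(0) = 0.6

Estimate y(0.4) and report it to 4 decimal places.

Heun: k1 = f(x_n, y_n); k2 = f(x_n + h, y_n + h·k1); y_{n+1} = y_n + (h/2)·(k1 + k2).
x=0.000000, y=0.600000:
  k1 = f(0.000000, 0.600000) = -1.952000
  k2 = f(0.400000, -0.180800) = -1.151057
  y ← 0.600000 + (0.4/2)·(-1.952000 + (-1.151057)) = -0.020611
y(0.4) ≈ -0.0206

-0.0206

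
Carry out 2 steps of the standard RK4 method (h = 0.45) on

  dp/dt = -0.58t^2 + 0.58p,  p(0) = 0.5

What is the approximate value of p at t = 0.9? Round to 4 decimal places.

0.6812

RK4: k1 = f(t_n, p_n); k2 = f(t_n + h/2, p_n + (h/2)·k1); k3 = f(t_n + h/2, p_n + (h/2)·k2); k4 = f(t_n + h, p_n + h·k3); p_{n+1} = p_n + (h/6)·(k1 + 2k2 + 2k3 + k4).
t=0.000000, p=0.500000:
  k1 = f(0.000000, 0.500000) = 0.290000
  k2 = f(0.225000, 0.565250) = 0.298482
  k3 = f(0.225000, 0.567159) = 0.299589
  k4 = f(0.450000, 0.634815) = 0.250743
  p ← 0.500000 + (0.45/6)·(k1 + 2k2 + 2k3 + k4) = 0.630267
t=0.450000, p=0.630267:
  k1 = f(0.450000, 0.630267) = 0.248105
  k2 = f(0.675000, 0.686090) = 0.133670
  k3 = f(0.675000, 0.660342) = 0.118736
  k4 = f(0.900000, 0.683698) = -0.073255
  p ← 0.630267 + (0.45/6)·(k1 + 2k2 + 2k3 + k4) = 0.681241
p(0.9) ≈ 0.6812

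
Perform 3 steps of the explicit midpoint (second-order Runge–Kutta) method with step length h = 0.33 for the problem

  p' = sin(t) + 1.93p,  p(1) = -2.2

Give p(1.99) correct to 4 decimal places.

-11.1560

Midpoint: k1 = f(t_n, p_n); k2 = f(t_n + h/2, p_n + (h/2)·k1); p_{n+1} = p_n + h·k2.
t=1.000000, p=-2.200000:
  k1 = f(1.000000, -2.200000) = -3.404529
  k2 = f(1.165000, -2.761747) = -4.411384
  p ← -2.200000 + 0.33·(-4.411384) = -3.655757
t=1.330000, p=-3.655757:
  k1 = f(1.330000, -3.655757) = -6.084462
  k2 = f(1.495000, -4.659693) = -7.996079
  p ← -3.655757 + 0.33·(-7.996079) = -6.294463
t=1.660000, p=-6.294463:
  k1 = f(1.660000, -6.294463) = -11.152289
  k2 = f(1.825000, -8.134590) = -14.731895
  p ← -6.294463 + 0.33·(-14.731895) = -11.155988
p(1.99) ≈ -11.1560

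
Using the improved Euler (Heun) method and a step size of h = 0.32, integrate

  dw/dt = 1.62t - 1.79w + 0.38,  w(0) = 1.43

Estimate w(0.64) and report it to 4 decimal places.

Heun: k1 = f(t_n, w_n); k2 = f(t_n + h, w_n + h·k1); w_{n+1} = w_n + (h/2)·(k1 + k2).
t=0.000000, w=1.430000:
  k1 = f(0.000000, 1.430000) = -2.179700
  k2 = f(0.320000, 0.732496) = -0.412768
  w ← 1.430000 + (0.32/2)·(-2.179700 + (-0.412768)) = 1.015205
t=0.320000, w=1.015205:
  k1 = f(0.320000, 1.015205) = -0.918817
  k2 = f(0.640000, 0.721184) = 0.125881
  w ← 1.015205 + (0.32/2)·(-0.918817 + 0.125881) = 0.888335
w(0.64) ≈ 0.8883

0.8883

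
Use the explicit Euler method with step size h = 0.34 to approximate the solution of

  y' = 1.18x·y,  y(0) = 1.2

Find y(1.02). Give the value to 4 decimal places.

1.7357

Euler: y_{n+1} = y_n + h·f(x_n, y_n).
x=0.000000, y=1.200000: f=0.000000 → y ← 1.200000 + 0.34·0.000000 = 1.200000
x=0.340000, y=1.200000: f=0.481440 → y ← 1.200000 + 0.34·0.481440 = 1.363690
x=0.680000, y=1.363690: f=1.094225 → y ← 1.363690 + 0.34·1.094225 = 1.735726
y(1.02) ≈ 1.7357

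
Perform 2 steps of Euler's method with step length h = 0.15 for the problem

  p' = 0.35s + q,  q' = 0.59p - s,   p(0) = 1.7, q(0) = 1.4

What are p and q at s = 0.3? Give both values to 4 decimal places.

2.1504, 1.6970

Euler on (p,q): p_{n+1} = p_n + h·p', q_{n+1} = q_n + h·q'.
0.000000: (1.700000, 1.400000); f=(1.400000, 1.003000) → (1.910000, 1.550450)
0.150000: (1.910000, 1.550450); f=(1.602950, 0.976900) → (2.150443, 1.696985)
(p(0.3), q(0.3)) ≈ (2.1504, 1.6970)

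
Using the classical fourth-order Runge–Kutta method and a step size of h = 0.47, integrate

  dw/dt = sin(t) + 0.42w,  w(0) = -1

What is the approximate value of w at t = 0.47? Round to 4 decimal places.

RK4: k1 = f(t_n, w_n); k2 = f(t_n + h/2, w_n + (h/2)·k1); k3 = f(t_n + h/2, w_n + (h/2)·k2); k4 = f(t_n + h, w_n + h·k3); w_{n+1} = w_n + (h/6)·(k1 + 2k2 + 2k3 + k4).
t=0.000000, w=-1.000000:
  k1 = f(0.000000, -1.000000) = -0.420000
  k2 = f(0.235000, -1.098700) = -0.228611
  k3 = f(0.235000, -1.053724) = -0.209721
  k4 = f(0.470000, -1.098569) = -0.008513
  w ← -1.000000 + (0.47/6)·(k1 + 2k2 + 2k3 + k4) = -1.102239
w(0.47) ≈ -1.1022

-1.1022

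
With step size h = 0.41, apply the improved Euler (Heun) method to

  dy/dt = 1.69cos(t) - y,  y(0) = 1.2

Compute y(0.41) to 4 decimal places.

1.3310

Heun: k1 = f(t_n, y_n); k2 = f(t_n + h, y_n + h·k1); y_{n+1} = y_n + (h/2)·(k1 + k2).
t=0.000000, y=1.200000:
  k1 = f(0.000000, 1.200000) = 0.490000
  k2 = f(0.410000, 1.400900) = 0.149034
  y ← 1.200000 + (0.41/2)·(0.490000 + 0.149034) = 1.331002
y(0.41) ≈ 1.3310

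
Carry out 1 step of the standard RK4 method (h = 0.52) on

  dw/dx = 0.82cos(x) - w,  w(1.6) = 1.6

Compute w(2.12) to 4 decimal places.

0.8507

RK4: k1 = f(x_n, w_n); k2 = f(x_n + h/2, w_n + (h/2)·k1); k3 = f(x_n + h/2, w_n + (h/2)·k2); k4 = f(x_n + h, w_n + h·k3); w_{n+1} = w_n + (h/6)·(k1 + 2k2 + 2k3 + k4).
x=1.600000, w=1.600000:
  k1 = f(1.600000, 1.600000) = -1.623944
  k2 = f(1.860000, 1.177775) = -1.411630
  k3 = f(1.860000, 1.232976) = -1.466831
  k4 = f(2.120000, 0.837248) = -1.265294
  w ← 1.600000 + (0.52/6)·(k1 + 2k2 + 2k3 + k4) = 0.850666
w(2.12) ≈ 0.8507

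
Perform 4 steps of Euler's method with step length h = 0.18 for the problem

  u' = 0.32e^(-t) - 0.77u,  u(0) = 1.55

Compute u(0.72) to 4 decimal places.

Euler: u_{n+1} = u_n + h·f(t_n, u_n).
t=0.000000, u=1.550000: f=-0.873500 → u ← 1.550000 + 0.18·(-0.873500) = 1.392770
t=0.180000, u=1.392770: f=-0.805146 → u ← 1.392770 + 0.18·(-0.805146) = 1.247844
t=0.360000, u=1.247844: f=-0.737583 → u ← 1.247844 + 0.18·(-0.737583) = 1.115079
t=0.540000, u=1.115079: f=-0.672131 → u ← 1.115079 + 0.18·(-0.672131) = 0.994095
u(0.72) ≈ 0.9941

0.9941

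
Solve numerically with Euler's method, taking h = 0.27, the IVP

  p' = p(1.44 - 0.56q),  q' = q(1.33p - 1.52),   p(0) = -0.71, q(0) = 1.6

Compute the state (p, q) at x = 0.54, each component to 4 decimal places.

Euler on (p,q): p_{n+1} = p_n + h·p', q_{n+1} = q_n + h·q'.
0.000000: (-0.710000, 1.600000); f=(-0.386240, -3.942880) → (-0.814285, 0.535422)
0.270000: (-0.814285, 0.535422); f=(-0.928418, -1.393704) → (-1.064958, 0.159122)
(p(0.54), q(0.54)) ≈ (-1.0650, 0.1591)

-1.0650, 0.1591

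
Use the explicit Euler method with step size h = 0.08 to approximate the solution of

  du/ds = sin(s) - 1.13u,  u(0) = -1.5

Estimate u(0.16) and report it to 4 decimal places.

-1.2347

Euler: u_{n+1} = u_n + h·f(s_n, u_n).
s=0.000000, u=-1.500000: f=1.695000 → u ← -1.500000 + 0.08·1.695000 = -1.364400
s=0.080000, u=-1.364400: f=1.621687 → u ← -1.364400 + 0.08·1.621687 = -1.234665
u(0.16) ≈ -1.2347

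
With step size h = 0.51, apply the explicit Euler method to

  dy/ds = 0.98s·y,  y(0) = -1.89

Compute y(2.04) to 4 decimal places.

-6.3191

Euler: y_{n+1} = y_n + h·f(s_n, y_n).
s=0.000000, y=-1.890000: f=0.000000 → y ← -1.890000 + 0.51·0.000000 = -1.890000
s=0.510000, y=-1.890000: f=-0.944622 → y ← -1.890000 + 0.51·(-0.944622) = -2.371757
s=1.020000, y=-2.371757: f=-2.370809 → y ← -2.371757 + 0.51·(-2.370809) = -3.580870
s=1.530000, y=-3.580870: f=-5.369156 → y ← -3.580870 + 0.51·(-5.369156) = -6.319139
y(2.04) ≈ -6.3191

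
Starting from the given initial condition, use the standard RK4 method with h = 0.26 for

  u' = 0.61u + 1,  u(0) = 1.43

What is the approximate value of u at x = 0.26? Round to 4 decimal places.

RK4: k1 = f(x_n, u_n); k2 = f(x_n + h/2, u_n + (h/2)·k1); k3 = f(x_n + h/2, u_n + (h/2)·k2); k4 = f(x_n + h, u_n + h·k3); u_{n+1} = u_n + (h/6)·(k1 + 2k2 + 2k3 + k4).
x=0.000000, u=1.430000:
  k1 = f(0.000000, 1.430000) = 1.872300
  k2 = f(0.130000, 1.673399) = 2.020773
  k3 = f(0.130000, 1.692701) = 2.032547
  k4 = f(0.260000, 1.958462) = 2.194662
  u ← 1.430000 + (0.26/6)·(k1 + 2k2 + 2k3 + k4) = 1.957523
u(0.26) ≈ 1.9575

1.9575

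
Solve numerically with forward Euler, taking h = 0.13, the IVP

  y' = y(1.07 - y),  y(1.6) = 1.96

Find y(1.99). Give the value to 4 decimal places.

Euler: y_{n+1} = y_n + h·f(x_n, y_n).
x=1.600000, y=1.960000: f=-1.744400 → y ← 1.960000 + 0.13·(-1.744400) = 1.733228
x=1.730000, y=1.733228: f=-1.149525 → y ← 1.733228 + 0.13·(-1.149525) = 1.583790
x=1.860000, y=1.583790: f=-0.813735 → y ← 1.583790 + 0.13·(-0.813735) = 1.478004
y(1.99) ≈ 1.4780

1.4780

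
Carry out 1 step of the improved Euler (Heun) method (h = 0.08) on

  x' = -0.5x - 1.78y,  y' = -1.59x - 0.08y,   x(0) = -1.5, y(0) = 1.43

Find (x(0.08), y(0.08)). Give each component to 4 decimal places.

Heun on (x,y): k1 = f(t_n, state_n); k2 = f(t_n + h, state_n + h·k1); state_{n+1} = state_n + (h/2)·(k1 + k2).
0.000000: (-1.500000, 1.430000)
  k1 = (-1.795400, 2.270600)
  predictor → (-1.643632, 1.611648)
  k2 = (-2.046917, 2.484443)
  → (-1.653693, 1.620202)
(x(0.08), y(0.08)) ≈ (-1.6537, 1.6202)

-1.6537, 1.6202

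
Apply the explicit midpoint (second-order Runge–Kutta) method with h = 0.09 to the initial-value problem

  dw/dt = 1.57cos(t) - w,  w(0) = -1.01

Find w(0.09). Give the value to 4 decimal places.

-0.7884

Midpoint: k1 = f(t_n, w_n); k2 = f(t_n + h/2, w_n + (h/2)·k1); w_{n+1} = w_n + h·k2.
t=0.000000, w=-1.010000:
  k1 = f(0.000000, -1.010000) = 2.580000
  k2 = f(0.045000, -0.893900) = 2.462311
  w ← -1.010000 + 0.09·2.462311 = -0.788392
w(0.09) ≈ -0.7884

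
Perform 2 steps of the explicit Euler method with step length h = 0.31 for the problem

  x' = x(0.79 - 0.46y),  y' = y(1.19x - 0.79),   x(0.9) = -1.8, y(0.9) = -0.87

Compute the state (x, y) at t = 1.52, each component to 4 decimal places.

Euler on (x,y): x_{n+1} = x_n + h·x', y_{n+1} = y_n + h·y'.
0.900000: (-1.800000, -0.870000); f=(-2.142360, 2.550840) → (-2.464132, -0.079240)
1.210000: (-2.464132, -0.079240); f=(-2.036482, 0.294955) → (-3.095441, 0.012196)
(x(1.52), y(1.52)) ≈ (-3.0954, 0.0122)

-3.0954, 0.0122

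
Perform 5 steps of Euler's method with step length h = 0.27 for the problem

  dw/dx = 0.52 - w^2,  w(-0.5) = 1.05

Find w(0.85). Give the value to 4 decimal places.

0.7414

Euler: w_{n+1} = w_n + h·f(x_n, w_n).
x=-0.500000, w=1.050000: f=-0.582500 → w ← 1.050000 + 0.27·(-0.582500) = 0.892725
x=-0.230000, w=0.892725: f=-0.276958 → w ← 0.892725 + 0.27·(-0.276958) = 0.817946
x=0.040000, w=0.817946: f=-0.149036 → w ← 0.817946 + 0.27·(-0.149036) = 0.777707
x=0.310000, w=0.777707: f=-0.084828 → w ← 0.777707 + 0.27·(-0.084828) = 0.754803
x=0.580000, w=0.754803: f=-0.049728 → w ← 0.754803 + 0.27·(-0.049728) = 0.741377
w(0.85) ≈ 0.7414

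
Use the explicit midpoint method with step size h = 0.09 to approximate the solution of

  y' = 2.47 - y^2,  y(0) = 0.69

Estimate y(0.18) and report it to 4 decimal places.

1.0011

Midpoint: k1 = f(t_n, y_n); k2 = f(t_n + h/2, y_n + (h/2)·k1); y_{n+1} = y_n + h·k2.
t=0.000000, y=0.690000:
  k1 = f(0.000000, 0.690000) = 1.993900
  k2 = f(0.045000, 0.779725) = 1.862028
  y ← 0.690000 + 0.09·1.862028 = 0.857583
t=0.090000, y=0.857583:
  k1 = f(0.090000, 0.857583) = 1.734552
  k2 = f(0.135000, 0.935637) = 1.594583
  y ← 0.857583 + 0.09·1.594583 = 1.001095
y(0.18) ≈ 1.0011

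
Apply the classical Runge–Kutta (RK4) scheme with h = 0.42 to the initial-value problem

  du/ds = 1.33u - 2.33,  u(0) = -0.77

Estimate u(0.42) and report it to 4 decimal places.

RK4: k1 = f(s_n, u_n); k2 = f(s_n + h/2, u_n + (h/2)·k1); k3 = f(s_n + h/2, u_n + (h/2)·k2); k4 = f(s_n + h, u_n + h·k3); u_{n+1} = u_n + (h/6)·(k1 + 2k2 + 2k3 + k4).
s=0.000000, u=-0.770000:
  k1 = f(0.000000, -0.770000) = -3.354100
  k2 = f(0.210000, -1.474361) = -4.290900
  k3 = f(0.210000, -1.671089) = -4.552548
  k4 = f(0.420000, -2.682070) = -5.897154
  u ← -0.770000 + (0.42/6)·(k1 + 2k2 + 2k3 + k4) = -2.655671
u(0.42) ≈ -2.6557

-2.6557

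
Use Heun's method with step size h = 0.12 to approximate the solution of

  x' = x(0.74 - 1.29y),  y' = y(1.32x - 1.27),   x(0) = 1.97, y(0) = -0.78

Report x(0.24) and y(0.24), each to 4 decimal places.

Heun on (x,y): k1 = f(t_n, state_n); k2 = f(t_n + h, state_n + h·k1); state_{n+1} = state_n + (h/2)·(k1 + k2).
0.000000: (1.970000, -0.780000)
  k1 = (3.440014, -1.037712)
  predictor → (2.382802, -0.904525)
  k2 = (4.543616, -1.696255)
  → (2.449018, -0.944038)
0.120000: (2.449018, -0.944038)
  k1 = (4.794709, -1.852867)
  predictor → (3.024383, -1.166382)
  k2 = (6.788629, -3.175108)
  → (3.144018, -1.245717)
(x(0.24), y(0.24)) ≈ (3.1440, -1.2457)

3.1440, -1.2457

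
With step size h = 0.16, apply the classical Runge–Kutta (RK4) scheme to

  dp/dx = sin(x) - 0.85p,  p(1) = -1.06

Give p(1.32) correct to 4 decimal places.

RK4: k1 = f(x_n, p_n); k2 = f(x_n + h/2, p_n + (h/2)·k1); k3 = f(x_n + h/2, p_n + (h/2)·k2); k4 = f(x_n + h, p_n + h·k3); p_{n+1} = p_n + (h/6)·(k1 + 2k2 + 2k3 + k4).
x=1.000000, p=-1.060000:
  k1 = f(1.000000, -1.060000) = 1.742471
  k2 = f(1.080000, -0.920602) = 1.664470
  k3 = f(1.080000, -0.926842) = 1.669774
  k4 = f(1.160000, -0.792836) = 1.590714
  p ← -1.060000 + (0.16/6)·(k1 + 2k2 + 2k3 + k4) = -0.793289
x=1.160000, p=-0.793289:
  k1 = f(1.160000, -0.793289) = 1.591099
  k2 = f(1.240000, -0.666001) = 1.511885
  k3 = f(1.240000, -0.672338) = 1.517271
  k4 = f(1.320000, -0.550525) = 1.436662
  p ← -0.793289 + (0.16/6)·(k1 + 2k2 + 2k3 + k4) = -0.550993
p(1.32) ≈ -0.5510

-0.5510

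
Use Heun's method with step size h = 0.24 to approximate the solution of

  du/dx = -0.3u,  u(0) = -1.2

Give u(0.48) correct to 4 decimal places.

Heun: k1 = f(x_n, u_n); k2 = f(x_n + h, u_n + h·k1); u_{n+1} = u_n + (h/2)·(k1 + k2).
x=0.000000, u=-1.200000:
  k1 = f(0.000000, -1.200000) = 0.360000
  k2 = f(0.240000, -1.113600) = 0.334080
  u ← -1.200000 + (0.24/2)·(0.360000 + 0.334080) = -1.116710
x=0.240000, u=-1.116710:
  k1 = f(0.240000, -1.116710) = 0.335013
  k2 = f(0.480000, -1.036307) = 0.310892
  u ← -1.116710 + (0.24/2)·(0.335013 + 0.310892) = -1.039202
u(0.48) ≈ -1.0392

-1.0392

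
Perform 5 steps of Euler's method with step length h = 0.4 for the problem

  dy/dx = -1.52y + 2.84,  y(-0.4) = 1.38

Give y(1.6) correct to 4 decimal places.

Euler: y_{n+1} = y_n + h·f(x_n, y_n).
x=-0.400000, y=1.380000: f=0.742400 → y ← 1.380000 + 0.4·0.742400 = 1.676960
x=0.000000, y=1.676960: f=0.291021 → y ← 1.676960 + 0.4·0.291021 = 1.793368
x=0.400000, y=1.793368: f=0.114080 → y ← 1.793368 + 0.4·0.114080 = 1.839000
x=0.800000, y=1.839000: f=0.044719 → y ← 1.839000 + 0.4·0.044719 = 1.856888
x=1.200000, y=1.856888: f=0.017530 → y ← 1.856888 + 0.4·0.017530 = 1.863900
y(1.6) ≈ 1.8639

1.8639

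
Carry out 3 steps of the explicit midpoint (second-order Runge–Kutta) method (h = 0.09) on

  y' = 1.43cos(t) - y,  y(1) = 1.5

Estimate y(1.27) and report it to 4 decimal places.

1.2855

Midpoint: k1 = f(t_n, y_n); k2 = f(t_n + h/2, y_n + (h/2)·k1); y_{n+1} = y_n + h·k2.
t=1.000000, y=1.500000:
  k1 = f(1.000000, 1.500000) = -0.727368
  k2 = f(1.045000, 1.467268) = -0.749549
  y ← 1.500000 + 0.09·(-0.749549) = 1.432541
t=1.090000, y=1.432541:
  k1 = f(1.090000, 1.432541) = -0.771187
  k2 = f(1.135000, 1.397837) = -0.794188
  y ← 1.432541 + 0.09·(-0.794188) = 1.361064
t=1.180000, y=1.361064:
  k1 = f(1.180000, 1.361064) = -0.816341
  k2 = f(1.225000, 1.324328) = -0.839636
  y ← 1.361064 + 0.09·(-0.839636) = 1.285497
y(1.27) ≈ 1.2855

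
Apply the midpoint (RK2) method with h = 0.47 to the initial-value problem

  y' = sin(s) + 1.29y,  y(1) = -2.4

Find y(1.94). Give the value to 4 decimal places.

-6.0742

Midpoint: k1 = f(s_n, y_n); k2 = f(s_n + h/2, y_n + (h/2)·k1); y_{n+1} = y_n + h·k2.
s=1.000000, y=-2.400000:
  k1 = f(1.000000, -2.400000) = -2.254529
  k2 = f(1.235000, -2.929814) = -2.835312
  y ← -2.400000 + 0.47·(-2.835312) = -3.732597
s=1.470000, y=-3.732597:
  k1 = f(1.470000, -3.732597) = -3.820125
  k2 = f(1.705000, -4.630326) = -4.982113
  y ← -3.732597 + 0.47·(-4.982113) = -6.074190
y(1.94) ≈ -6.0742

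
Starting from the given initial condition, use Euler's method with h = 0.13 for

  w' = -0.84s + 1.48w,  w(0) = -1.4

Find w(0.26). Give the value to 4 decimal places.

Euler: w_{n+1} = w_n + h·f(s_n, w_n).
s=0.000000, w=-1.400000: f=-2.072000 → w ← -1.400000 + 0.13·(-2.072000) = -1.669360
s=0.130000, w=-1.669360: f=-2.579853 → w ← -1.669360 + 0.13·(-2.579853) = -2.004741
w(0.26) ≈ -2.0047

-2.0047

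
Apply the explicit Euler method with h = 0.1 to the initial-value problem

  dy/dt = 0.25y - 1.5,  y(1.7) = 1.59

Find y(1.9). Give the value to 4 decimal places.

Euler: y_{n+1} = y_n + h·f(t_n, y_n).
t=1.700000, y=1.590000: f=-1.102500 → y ← 1.590000 + 0.1·(-1.102500) = 1.479750
t=1.800000, y=1.479750: f=-1.130062 → y ← 1.479750 + 0.1·(-1.130062) = 1.366744
y(1.9) ≈ 1.3667

1.3667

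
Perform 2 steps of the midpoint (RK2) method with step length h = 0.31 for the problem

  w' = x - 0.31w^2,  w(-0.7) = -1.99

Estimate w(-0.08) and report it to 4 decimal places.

Midpoint: k1 = f(x_n, w_n); k2 = f(x_n + h/2, w_n + (h/2)·k1); w_{n+1} = w_n + h·k2.
x=-0.700000, w=-1.990000:
  k1 = f(-0.700000, -1.990000) = -1.927631
  k2 = f(-0.545000, -2.288783) = -2.168943
  w ← -1.990000 + 0.31·(-2.168943) = -2.662372
x=-0.390000, w=-2.662372:
  k1 = f(-0.390000, -2.662372) = -2.587350
  k2 = f(-0.235000, -3.063412) = -3.144192
  w ← -2.662372 + 0.31·(-3.144192) = -3.637072
w(-0.08) ≈ -3.6371

-3.6371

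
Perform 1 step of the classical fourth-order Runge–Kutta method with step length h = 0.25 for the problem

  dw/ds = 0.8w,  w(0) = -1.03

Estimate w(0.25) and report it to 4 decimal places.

RK4: k1 = f(s_n, w_n); k2 = f(s_n + h/2, w_n + (h/2)·k1); k3 = f(s_n + h/2, w_n + (h/2)·k2); k4 = f(s_n + h, w_n + h·k3); w_{n+1} = w_n + (h/6)·(k1 + 2k2 + 2k3 + k4).
s=0.000000, w=-1.030000:
  k1 = f(0.000000, -1.030000) = -0.824000
  k2 = f(0.125000, -1.133000) = -0.906400
  k3 = f(0.125000, -1.143300) = -0.914640
  k4 = f(0.250000, -1.258660) = -1.006928
  w ← -1.030000 + (0.25/6)·(k1 + 2k2 + 2k3 + k4) = -1.258042
w(0.25) ≈ -1.2580

-1.2580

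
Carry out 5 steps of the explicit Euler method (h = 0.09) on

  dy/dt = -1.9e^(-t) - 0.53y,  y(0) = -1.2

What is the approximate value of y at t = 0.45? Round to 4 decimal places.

-1.5886

Euler: y_{n+1} = y_n + h·f(t_n, y_n).
t=0.000000, y=-1.200000: f=-1.264000 → y ← -1.200000 + 0.09·(-1.264000) = -1.313760
t=0.090000, y=-1.313760: f=-1.040176 → y ← -1.313760 + 0.09·(-1.040176) = -1.407376
t=0.180000, y=-1.407376: f=-0.841104 → y ← -1.407376 + 0.09·(-0.841104) = -1.483075
t=0.270000, y=-1.483075: f=-0.664391 → y ← -1.483075 + 0.09·(-0.664391) = -1.542870
t=0.360000, y=-1.542870: f=-0.507864 → y ← -1.542870 + 0.09·(-0.507864) = -1.588578
y(0.45) ≈ -1.5886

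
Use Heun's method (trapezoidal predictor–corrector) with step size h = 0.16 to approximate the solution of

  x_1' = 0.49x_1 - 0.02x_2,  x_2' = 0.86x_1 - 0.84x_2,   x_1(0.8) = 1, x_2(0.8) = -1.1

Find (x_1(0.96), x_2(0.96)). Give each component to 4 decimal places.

1.0847, -0.8281

Heun on (x_1,x_2): k1 = f(t_n, state_n); k2 = f(t_n + h, state_n + h·k1); state_{n+1} = state_n + (h/2)·(k1 + k2).
0.800000: (1.000000, -1.100000)
  k1 = (0.512000, 1.784000)
  predictor → (1.081920, -0.814560)
  k2 = (0.546432, 1.614682)
  → (1.084675, -0.828105)
(x_1(0.96), x_2(0.96)) ≈ (1.0847, -0.8281)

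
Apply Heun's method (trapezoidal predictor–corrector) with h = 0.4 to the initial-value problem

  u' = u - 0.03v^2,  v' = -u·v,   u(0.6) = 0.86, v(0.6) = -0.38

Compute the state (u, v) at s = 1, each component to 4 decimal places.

Heun on (u,v): k1 = f(s_n, state_n); k2 = f(s_n + h, state_n + h·k1); state_{n+1} = state_n + (h/2)·(k1 + k2).
0.600000: (0.860000, -0.380000)
  k1 = (0.855668, 0.326800)
  predictor → (1.202267, -0.249280)
  k2 = (1.200403, 0.299701)
  → (1.271214, -0.254700)
(u(1), v(1)) ≈ (1.2712, -0.2547)

1.2712, -0.2547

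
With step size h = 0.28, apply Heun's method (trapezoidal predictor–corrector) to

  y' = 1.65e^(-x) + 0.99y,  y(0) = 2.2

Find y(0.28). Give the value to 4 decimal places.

Heun: k1 = f(x_n, y_n); k2 = f(x_n + h, y_n + h·k1); y_{n+1} = y_n + (h/2)·(k1 + k2).
x=0.000000, y=2.200000:
  k1 = f(0.000000, 2.200000) = 3.828000
  k2 = f(0.280000, 3.271840) = 4.486165
  y ← 2.200000 + (0.28/2)·(3.828000 + 4.486165) = 3.363983
y(0.28) ≈ 3.3640

3.3640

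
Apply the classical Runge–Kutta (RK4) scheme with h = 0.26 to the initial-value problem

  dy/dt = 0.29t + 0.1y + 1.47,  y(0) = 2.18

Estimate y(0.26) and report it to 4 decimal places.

RK4: k1 = f(t_n, y_n); k2 = f(t_n + h/2, y_n + (h/2)·k1); k3 = f(t_n + h/2, y_n + (h/2)·k2); k4 = f(t_n + h, y_n + h·k3); y_{n+1} = y_n + (h/6)·(k1 + 2k2 + 2k3 + k4).
t=0.000000, y=2.180000:
  k1 = f(0.000000, 2.180000) = 1.688000
  k2 = f(0.130000, 2.399440) = 1.747644
  k3 = f(0.130000, 2.407194) = 1.748419
  k4 = f(0.260000, 2.634589) = 1.808859
  y ← 2.180000 + (0.26/6)·(k1 + 2k2 + 2k3 + k4) = 2.634523
y(0.26) ≈ 2.6345

2.6345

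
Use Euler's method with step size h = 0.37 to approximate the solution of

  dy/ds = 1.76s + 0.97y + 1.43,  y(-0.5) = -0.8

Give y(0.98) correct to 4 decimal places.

Euler: y_{n+1} = y_n + h·f(s_n, y_n).
s=-0.500000, y=-0.800000: f=-0.226000 → y ← -0.800000 + 0.37·(-0.226000) = -0.883620
s=-0.130000, y=-0.883620: f=0.344089 → y ← -0.883620 + 0.37·0.344089 = -0.756307
s=0.240000, y=-0.756307: f=1.118782 → y ← -0.756307 + 0.37·1.118782 = -0.342358
s=0.610000, y=-0.342358: f=2.171513 → y ← -0.342358 + 0.37·2.171513 = 0.461102
y(0.98) ≈ 0.4611

0.4611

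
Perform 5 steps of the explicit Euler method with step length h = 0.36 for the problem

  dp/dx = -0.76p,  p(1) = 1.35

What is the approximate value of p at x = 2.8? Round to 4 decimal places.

Euler: p_{n+1} = p_n + h·f(x_n, p_n).
x=1.000000, p=1.350000: f=-1.026000 → p ← 1.350000 + 0.36·(-1.026000) = 0.980640
x=1.360000, p=0.980640: f=-0.745286 → p ← 0.980640 + 0.36·(-0.745286) = 0.712337
x=1.720000, p=0.712337: f=-0.541376 → p ← 0.712337 + 0.36·(-0.541376) = 0.517442
x=2.080000, p=0.517442: f=-0.393256 → p ← 0.517442 + 0.36·(-0.393256) = 0.375870
x=2.440000, p=0.375870: f=-0.285661 → p ← 0.375870 + 0.36·(-0.285661) = 0.273032
p(2.8) ≈ 0.2730

0.2730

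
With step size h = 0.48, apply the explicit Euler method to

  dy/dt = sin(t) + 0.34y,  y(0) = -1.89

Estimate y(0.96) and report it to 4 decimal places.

-2.3356

Euler: y_{n+1} = y_n + h·f(t_n, y_n).
t=0.000000, y=-1.890000: f=-0.642600 → y ← -1.890000 + 0.48·(-0.642600) = -2.198448
t=0.480000, y=-2.198448: f=-0.285693 → y ← -2.198448 + 0.48·(-0.285693) = -2.335581
y(0.96) ≈ -2.3356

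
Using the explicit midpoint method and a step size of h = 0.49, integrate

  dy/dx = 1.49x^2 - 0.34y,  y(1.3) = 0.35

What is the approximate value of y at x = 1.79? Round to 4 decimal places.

Midpoint: k1 = f(x_n, y_n); k2 = f(x_n + h/2, y_n + (h/2)·k1); y_{n+1} = y_n + h·k2.
x=1.300000, y=0.350000:
  k1 = f(1.300000, 0.350000) = 2.399100
  k2 = f(1.545000, 0.937779) = 3.237822
  y ← 0.350000 + 0.49·3.237822 = 1.936533
y(1.79) ≈ 1.9365

1.9365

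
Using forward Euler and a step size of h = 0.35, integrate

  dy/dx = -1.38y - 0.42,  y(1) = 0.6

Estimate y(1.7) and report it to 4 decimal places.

Euler: y_{n+1} = y_n + h·f(x_n, y_n).
x=1.000000, y=0.600000: f=-1.248000 → y ← 0.600000 + 0.35·(-1.248000) = 0.163200
x=1.350000, y=0.163200: f=-0.645216 → y ← 0.163200 + 0.35·(-0.645216) = -0.062626
y(1.7) ≈ -0.0626

-0.0626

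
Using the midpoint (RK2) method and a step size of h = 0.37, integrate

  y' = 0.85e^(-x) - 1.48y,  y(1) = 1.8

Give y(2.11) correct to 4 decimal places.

0.4743

Midpoint: k1 = f(x_n, y_n); k2 = f(x_n + h/2, y_n + (h/2)·k1); y_{n+1} = y_n + h·k2.
x=1.000000, y=1.800000:
  k1 = f(1.000000, 1.800000) = -2.351302
  k2 = f(1.185000, 1.365009) = -1.760329
  y ← 1.800000 + 0.37·(-1.760329) = 1.148678
x=1.370000, y=1.148678:
  k1 = f(1.370000, 1.148678) = -1.484053
  k2 = f(1.555000, 0.874128) = -1.114199
  y ← 1.148678 + 0.37·(-1.114199) = 0.736425
x=1.740000, y=0.736425:
  k1 = f(1.740000, 0.736425) = -0.940716
  k2 = f(1.925000, 0.562392) = -0.708346
  y ← 0.736425 + 0.37·(-0.708346) = 0.474337
y(2.11) ≈ 0.4743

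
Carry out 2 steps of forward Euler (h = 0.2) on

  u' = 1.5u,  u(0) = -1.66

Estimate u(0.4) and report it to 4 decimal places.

-2.8054

Euler: u_{n+1} = u_n + h·f(t_n, u_n).
t=0.000000, u=-1.660000: f=-2.490000 → u ← -1.660000 + 0.2·(-2.490000) = -2.158000
t=0.200000, u=-2.158000: f=-3.237000 → u ← -2.158000 + 0.2·(-3.237000) = -2.805400
u(0.4) ≈ -2.8054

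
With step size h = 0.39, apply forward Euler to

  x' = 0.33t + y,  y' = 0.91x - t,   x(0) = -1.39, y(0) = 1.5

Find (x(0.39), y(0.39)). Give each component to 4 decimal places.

-0.8050, 1.0067

Euler on (x,y): x_{n+1} = x_n + h·x', y_{n+1} = y_n + h·y'.
0.000000: (-1.390000, 1.500000); f=(1.500000, -1.264900) → (-0.805000, 1.006689)
(x(0.39), y(0.39)) ≈ (-0.8050, 1.0067)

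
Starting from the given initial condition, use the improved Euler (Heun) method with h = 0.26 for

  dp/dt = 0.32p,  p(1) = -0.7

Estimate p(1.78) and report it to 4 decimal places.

-0.8982

Heun: k1 = f(t_n, p_n); k2 = f(t_n + h, p_n + h·k1); p_{n+1} = p_n + (h/2)·(k1 + k2).
t=1.000000, p=-0.700000:
  k1 = f(1.000000, -0.700000) = -0.224000
  k2 = f(1.260000, -0.758240) = -0.242637
  p ← -0.700000 + (0.26/2)·(-0.224000 + (-0.242637)) = -0.760663
t=1.260000, p=-0.760663:
  k1 = f(1.260000, -0.760663) = -0.243412
  k2 = f(1.520000, -0.823950) = -0.263664
  p ← -0.760663 + (0.26/2)·(-0.243412 + (-0.263664)) = -0.826583
t=1.520000, p=-0.826583:
  k1 = f(1.520000, -0.826583) = -0.264506
  k2 = f(1.780000, -0.895354) = -0.286513
  p ← -0.826583 + (0.26/2)·(-0.264506 + (-0.286513)) = -0.898215
p(1.78) ≈ -0.8982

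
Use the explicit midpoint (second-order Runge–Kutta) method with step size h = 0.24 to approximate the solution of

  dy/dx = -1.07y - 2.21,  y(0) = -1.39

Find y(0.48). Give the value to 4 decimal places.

-1.6585

Midpoint: k1 = f(x_n, y_n); k2 = f(x_n + h/2, y_n + (h/2)·k1); y_{n+1} = y_n + h·k2.
x=0.000000, y=-1.390000:
  k1 = f(0.000000, -1.390000) = -0.722700
  k2 = f(0.120000, -1.476724) = -0.629905
  y ← -1.390000 + 0.24·(-0.629905) = -1.541177
x=0.240000, y=-1.541177:
  k1 = f(0.240000, -1.541177) = -0.560940
  k2 = f(0.360000, -1.608490) = -0.488916
  y ← -1.541177 + 0.24·(-0.488916) = -1.658517
y(0.48) ≈ -1.6585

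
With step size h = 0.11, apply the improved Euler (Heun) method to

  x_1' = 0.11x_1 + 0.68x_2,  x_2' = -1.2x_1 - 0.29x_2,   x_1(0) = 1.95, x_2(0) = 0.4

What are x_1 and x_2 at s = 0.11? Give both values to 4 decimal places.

1.9937, 0.1306

Heun on (x_1,x_2): k1 = f(s_n, state_n); k2 = f(s_n + h, state_n + h·k1); state_{n+1} = state_n + (h/2)·(k1 + k2).
0.000000: (1.950000, 0.400000)
  k1 = (0.486500, -2.456000)
  predictor → (2.003515, 0.129840)
  k2 = (0.308678, -2.441872)
  → (1.993735, 0.130617)
(x_1(0.11), x_2(0.11)) ≈ (1.9937, 0.1306)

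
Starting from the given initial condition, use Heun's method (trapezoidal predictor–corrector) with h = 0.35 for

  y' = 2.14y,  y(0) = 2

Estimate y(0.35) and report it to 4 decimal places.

4.0590

Heun: k1 = f(t_n, y_n); k2 = f(t_n + h, y_n + h·k1); y_{n+1} = y_n + (h/2)·(k1 + k2).
t=0.000000, y=2.000000:
  k1 = f(0.000000, 2.000000) = 4.280000
  k2 = f(0.350000, 3.498000) = 7.485720
  y ← 2.000000 + (0.35/2)·(4.280000 + 7.485720) = 4.059001
y(0.35) ≈ 4.0590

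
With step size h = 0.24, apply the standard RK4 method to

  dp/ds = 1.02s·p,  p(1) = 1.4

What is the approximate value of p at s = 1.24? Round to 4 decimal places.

1.8416

RK4: k1 = f(s_n, p_n); k2 = f(s_n + h/2, p_n + (h/2)·k1); k3 = f(s_n + h/2, p_n + (h/2)·k2); k4 = f(s_n + h, p_n + h·k3); p_{n+1} = p_n + (h/6)·(k1 + 2k2 + 2k3 + k4).
s=1.000000, p=1.400000:
  k1 = f(1.000000, 1.400000) = 1.428000
  k2 = f(1.120000, 1.571360) = 1.795122
  k3 = f(1.120000, 1.615415) = 1.845450
  k4 = f(1.240000, 1.842908) = 2.330910
  p ← 1.400000 + (0.24/6)·(k1 + 2k2 + 2k3 + k4) = 1.841602
p(1.24) ≈ 1.8416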